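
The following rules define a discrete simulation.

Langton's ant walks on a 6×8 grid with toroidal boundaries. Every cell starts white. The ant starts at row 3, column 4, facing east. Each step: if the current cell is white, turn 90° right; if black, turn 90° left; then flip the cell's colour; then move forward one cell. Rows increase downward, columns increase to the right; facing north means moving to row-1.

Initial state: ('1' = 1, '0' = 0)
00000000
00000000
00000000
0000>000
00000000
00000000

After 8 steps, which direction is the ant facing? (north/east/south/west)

k=0  00000000
00000000
00000000
0000>000
00000000
00000000
k=1  00000000
00000000
00000000
00001000
0000v000
00000000
k=2  00000000
00000000
00000000
00001000
000<1000
00000000
k=3  00000000
00000000
00000000
000^1000
00011000
00000000
k=4  00000000
00000000
00000000
0001>000
00011000
00000000
k=5  00000000
00000000
0000^000
00010000
00011000
00000000
k=6  00000000
00000000
00001>00
00010000
00011000
00000000
k=7  00000000
00000000
00001100
00010v00
00011000
00000000
k=8  00000000
00000000
00001100
0001<100
00011000
00000000

west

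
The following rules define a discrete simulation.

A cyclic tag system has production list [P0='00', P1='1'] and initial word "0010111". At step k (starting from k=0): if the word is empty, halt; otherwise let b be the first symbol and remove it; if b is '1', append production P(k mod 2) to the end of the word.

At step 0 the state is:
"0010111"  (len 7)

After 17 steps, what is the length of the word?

[0] "0010111"  (len 7)
[1] "010111"  (len 6)
[2] "10111"  (len 5)
[3] "011100"  (len 6)
[4] "11100"  (len 5)
[5] "110000"  (len 6)
[6] "100001"  (len 6)
[7] "0000100"  (len 7)
[8] "000100"  (len 6)
[9] "00100"  (len 5)
[10] "0100"  (len 4)
[11] "100"  (len 3)
[12] "001"  (len 3)
[13] "01"  (len 2)
[14] "1"  (len 1)
[15] "00"  (len 2)
[16] "0"  (len 1)
[17] (halted — word empty)

0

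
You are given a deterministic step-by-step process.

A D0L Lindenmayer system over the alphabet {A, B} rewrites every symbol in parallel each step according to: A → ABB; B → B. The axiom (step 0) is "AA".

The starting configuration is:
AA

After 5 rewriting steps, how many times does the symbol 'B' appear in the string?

step 0: AA
step 1: ABBABB
step 2: ABBBBABBBB
step 3: ABBBBBBABBBBBB
step 4: ABBBBBBBBABBBBBBBB
step 5: ABBBBBBBBBBABBBBBBBBBB

20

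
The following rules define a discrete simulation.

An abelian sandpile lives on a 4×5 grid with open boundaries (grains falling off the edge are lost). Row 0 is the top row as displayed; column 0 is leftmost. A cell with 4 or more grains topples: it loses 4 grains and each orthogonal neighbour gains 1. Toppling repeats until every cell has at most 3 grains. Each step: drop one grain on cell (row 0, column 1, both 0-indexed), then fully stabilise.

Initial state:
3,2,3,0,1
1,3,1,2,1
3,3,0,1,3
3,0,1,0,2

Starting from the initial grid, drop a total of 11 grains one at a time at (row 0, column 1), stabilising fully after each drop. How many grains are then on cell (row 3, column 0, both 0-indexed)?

k=0  3,2,3,0,1
1,3,1,2,1
3,3,0,1,3
3,0,1,0,2
k=1  3,3,3,0,1
1,3,1,2,1
3,3,0,1,3
3,0,1,0,2
k=2  1,3,0,1,1
0,2,3,2,1
2,1,1,1,3
0,2,1,0,2
k=3  2,0,1,1,1
0,3,3,2,1
2,1,1,1,3
0,2,1,0,2
k=4  2,1,1,1,1
0,3,3,2,1
2,1,1,1,3
0,2,1,0,2
k=5  2,2,1,1,1
0,3,3,2,1
2,1,1,1,3
0,2,1,0,2
k=6  2,3,1,1,1
0,3,3,2,1
2,1,1,1,3
0,2,1,0,2
k=7  3,1,3,1,1
1,1,0,3,1
2,2,2,1,3
0,2,1,0,2
k=8  3,2,3,1,1
1,1,0,3,1
2,2,2,1,3
0,2,1,0,2
k=9  3,3,3,1,1
1,1,0,3,1
2,2,2,1,3
0,2,1,0,2
k=10  0,2,0,2,1
2,2,1,3,1
2,2,2,1,3
0,2,1,0,2
k=11  0,3,0,2,1
2,2,1,3,1
2,2,2,1,3
0,2,1,0,2

0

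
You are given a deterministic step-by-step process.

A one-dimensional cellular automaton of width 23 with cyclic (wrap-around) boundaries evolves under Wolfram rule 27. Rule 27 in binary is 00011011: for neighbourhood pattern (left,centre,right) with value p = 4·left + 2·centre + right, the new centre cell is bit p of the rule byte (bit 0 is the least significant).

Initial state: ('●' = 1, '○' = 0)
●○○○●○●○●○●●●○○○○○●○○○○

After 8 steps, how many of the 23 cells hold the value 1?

t=0: ●○○○●○●○●○●●●○○○○○●○○○○
t=1: ○●●●○○○○○○●○○●●●●●○●●●●
t=2: ○●○○●●●●●●○●●●○○○○○●○○○
t=3: ●○●●●○○○○○○●○○●●●●●○●●●
t=4: ○○●○○●●●●●●○●●●○○○○○●○○
t=5: ●●○●●●○○○○○○●○○●●●●●○●●
t=6: ○○○●○○●●●●●●○●●●○○○○○●○
t=7: ●●●○●●●○○○○○○●○○●●●●●○●
t=8: ○○○○●○○●●●●●●○●●●○○○○○●

11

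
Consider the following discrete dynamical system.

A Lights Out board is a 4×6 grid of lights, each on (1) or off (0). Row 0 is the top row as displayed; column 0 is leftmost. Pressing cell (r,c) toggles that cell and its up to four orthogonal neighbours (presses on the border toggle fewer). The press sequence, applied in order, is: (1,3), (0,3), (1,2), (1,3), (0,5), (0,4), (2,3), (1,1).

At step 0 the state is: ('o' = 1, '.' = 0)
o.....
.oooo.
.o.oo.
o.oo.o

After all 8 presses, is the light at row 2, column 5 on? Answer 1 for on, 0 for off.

[0] o.....
.oooo.
.o.oo.
o.oo.o
[1] o..o..
.o....
.o..o.
o.oo.o
[2] o.o.o.
.o.o..
.o..o.
o.oo.o
[3] o...o.
..o...
.oo.o.
o.oo.o
[4] o..oo.
...oo.
.oooo.
o.oo.o
[5] o..o.o
...ooo
.oooo.
o.oo.o
[6] o...o.
...o.o
.oooo.
o.oo.o
[7] o...o.
.....o
.o....
o.o..o
[8] oo..o.
ooo..o
......
o.o..o

0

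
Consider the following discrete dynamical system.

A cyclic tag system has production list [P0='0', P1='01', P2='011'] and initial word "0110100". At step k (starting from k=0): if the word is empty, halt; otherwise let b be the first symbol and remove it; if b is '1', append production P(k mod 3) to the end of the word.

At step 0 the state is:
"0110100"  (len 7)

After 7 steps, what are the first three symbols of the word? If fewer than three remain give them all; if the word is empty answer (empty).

step 0: "0110100"  (len 7)
step 1: "110100"  (len 6)
step 2: "1010001"  (len 7)
step 3: "010001011"  (len 9)
step 4: "10001011"  (len 8)
step 5: "000101101"  (len 9)
step 6: "00101101"  (len 8)
step 7: "0101101"  (len 7)

010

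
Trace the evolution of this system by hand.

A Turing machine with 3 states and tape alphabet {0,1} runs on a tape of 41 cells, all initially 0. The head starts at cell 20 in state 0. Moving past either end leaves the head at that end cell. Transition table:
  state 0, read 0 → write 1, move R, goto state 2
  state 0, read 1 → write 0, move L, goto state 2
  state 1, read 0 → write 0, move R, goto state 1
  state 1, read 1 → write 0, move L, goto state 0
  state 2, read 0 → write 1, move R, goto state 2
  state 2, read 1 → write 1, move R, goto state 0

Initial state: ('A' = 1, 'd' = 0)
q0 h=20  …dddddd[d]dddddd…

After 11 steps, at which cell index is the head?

31

[0] q0 h=20  …dddddd[d]dddddd…
[1] q2 h=21  …dddddA[d]dddddd…
[2] q2 h=22  …ddddAA[d]dddddd…
[3] q2 h=23  …dddAAA[d]dddddd…
[4] q2 h=24  …ddAAAA[d]dddddd…
[5] q2 h=25  …dAAAAA[d]dddddd…
[6] q2 h=26  …AAAAAA[d]dddddd…
[7] q2 h=27  …AAAAAA[d]dddddd…
[8] q2 h=28  …AAAAAA[d]dddddd…
[9] q2 h=29  …AAAAAA[d]dddddd…
[10] q2 h=30  …AAAAAA[d]dddddd…
[11] q2 h=31  …AAAAAA[d]dddddd…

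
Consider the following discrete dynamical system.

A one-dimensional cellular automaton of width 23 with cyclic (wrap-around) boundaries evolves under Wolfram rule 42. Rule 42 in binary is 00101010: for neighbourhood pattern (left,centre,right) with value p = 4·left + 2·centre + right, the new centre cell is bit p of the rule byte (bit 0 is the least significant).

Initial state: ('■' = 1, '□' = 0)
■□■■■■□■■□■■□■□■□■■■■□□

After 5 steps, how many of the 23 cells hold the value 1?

11

step 0: ■□■■■■□■■□■■□■□■□■■■■□□
step 1: □■■□□□■■□■■□■□■□■■□□□□■
step 2: ■■□□□■■□■■□■□■□■■□□□□■□
step 3: ■□□□■■□■■□■□■□■■□□□□■□■
step 4: □□□■■□■■□■□■□■■□□□□■□■■
step 5: □□■■□■■□■□■□■■□□□□■□■■□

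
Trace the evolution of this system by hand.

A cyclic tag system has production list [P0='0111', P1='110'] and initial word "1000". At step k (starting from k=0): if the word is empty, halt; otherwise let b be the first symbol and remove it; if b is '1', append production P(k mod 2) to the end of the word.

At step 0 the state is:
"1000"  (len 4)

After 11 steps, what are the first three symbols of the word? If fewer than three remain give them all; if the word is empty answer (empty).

011

step 0: "1000"  (len 4)
step 1: "0000111"  (len 7)
step 2: "000111"  (len 6)
step 3: "00111"  (len 5)
step 4: "0111"  (len 4)
step 5: "111"  (len 3)
step 6: "11110"  (len 5)
step 7: "11100111"  (len 8)
step 8: "1100111110"  (len 10)
step 9: "1001111100111"  (len 13)
step 10: "001111100111110"  (len 15)
step 11: "01111100111110"  (len 14)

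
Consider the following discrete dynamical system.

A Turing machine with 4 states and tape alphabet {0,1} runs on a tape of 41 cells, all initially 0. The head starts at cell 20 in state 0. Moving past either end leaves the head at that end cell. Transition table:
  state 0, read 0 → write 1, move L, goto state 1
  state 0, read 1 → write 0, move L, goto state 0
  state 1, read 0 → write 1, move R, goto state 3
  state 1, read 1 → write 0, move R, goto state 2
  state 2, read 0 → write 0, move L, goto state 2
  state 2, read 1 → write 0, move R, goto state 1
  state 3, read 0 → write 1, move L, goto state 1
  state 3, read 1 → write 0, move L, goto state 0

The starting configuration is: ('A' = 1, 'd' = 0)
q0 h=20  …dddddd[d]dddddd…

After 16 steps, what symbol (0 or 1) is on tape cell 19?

0) q0 h=20  …dddddd[d]dddddd…
1) q1 h=19  …dddddd[d]Addddd…
2) q3 h=20  …dddddA[A]dddddd…
3) q0 h=19  …dddddd[A]dddddd…
4) q0 h=18  …dddddd[d]dddddd…
5) q1 h=17  …dddddd[d]Addddd…
6) q3 h=18  …dddddA[A]dddddd…
7) q0 h=17  …dddddd[A]dddddd…
8) q0 h=16  …dddddd[d]dddddd…
9) q1 h=15  …dddddd[d]Addddd…
10) q3 h=16  …dddddA[A]dddddd…
11) q0 h=15  …dddddd[A]dddddd…
12) q0 h=14  …dddddd[d]dddddd…
13) q1 h=13  …dddddd[d]Addddd…
14) q3 h=14  …dddddA[A]dddddd…
15) q0 h=13  …dddddd[A]dddddd…
16) q0 h=12  …dddddd[d]dddddd…

0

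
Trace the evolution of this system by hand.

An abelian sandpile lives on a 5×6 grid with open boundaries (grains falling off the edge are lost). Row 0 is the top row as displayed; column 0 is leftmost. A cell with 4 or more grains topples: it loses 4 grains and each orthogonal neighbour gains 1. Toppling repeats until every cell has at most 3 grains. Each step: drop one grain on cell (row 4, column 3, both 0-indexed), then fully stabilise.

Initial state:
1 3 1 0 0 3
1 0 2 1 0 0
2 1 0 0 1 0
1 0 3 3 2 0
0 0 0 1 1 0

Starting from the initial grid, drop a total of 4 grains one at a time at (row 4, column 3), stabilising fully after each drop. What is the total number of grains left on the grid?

step 0: 1 3 1 0 0 3
1 0 2 1 0 0
2 1 0 0 1 0
1 0 3 3 2 0
0 0 0 1 1 0
step 1: 1 3 1 0 0 3
1 0 2 1 0 0
2 1 0 0 1 0
1 0 3 3 2 0
0 0 0 2 1 0
step 2: 1 3 1 0 0 3
1 0 2 1 0 0
2 1 0 0 1 0
1 0 3 3 2 0
0 0 0 3 1 0
step 3: 1 3 1 0 0 3
1 0 2 1 0 0
2 1 1 1 1 0
1 1 0 1 3 0
0 0 2 1 2 0
step 4: 1 3 1 0 0 3
1 0 2 1 0 0
2 1 1 1 1 0
1 1 0 1 3 0
0 0 2 2 2 0

30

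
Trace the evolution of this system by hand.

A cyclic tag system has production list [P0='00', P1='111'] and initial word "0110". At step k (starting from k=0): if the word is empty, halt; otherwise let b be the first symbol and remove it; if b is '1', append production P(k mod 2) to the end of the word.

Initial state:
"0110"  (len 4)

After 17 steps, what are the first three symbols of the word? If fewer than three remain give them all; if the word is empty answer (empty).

step 0: "0110"  (len 4)
step 1: "110"  (len 3)
step 2: "10111"  (len 5)
step 3: "011100"  (len 6)
step 4: "11100"  (len 5)
step 5: "110000"  (len 6)
step 6: "10000111"  (len 8)
step 7: "000011100"  (len 9)
step 8: "00011100"  (len 8)
step 9: "0011100"  (len 7)
step 10: "011100"  (len 6)
step 11: "11100"  (len 5)
step 12: "1100111"  (len 7)
step 13: "10011100"  (len 8)
step 14: "0011100111"  (len 10)
step 15: "011100111"  (len 9)
step 16: "11100111"  (len 8)
step 17: "110011100"  (len 9)

110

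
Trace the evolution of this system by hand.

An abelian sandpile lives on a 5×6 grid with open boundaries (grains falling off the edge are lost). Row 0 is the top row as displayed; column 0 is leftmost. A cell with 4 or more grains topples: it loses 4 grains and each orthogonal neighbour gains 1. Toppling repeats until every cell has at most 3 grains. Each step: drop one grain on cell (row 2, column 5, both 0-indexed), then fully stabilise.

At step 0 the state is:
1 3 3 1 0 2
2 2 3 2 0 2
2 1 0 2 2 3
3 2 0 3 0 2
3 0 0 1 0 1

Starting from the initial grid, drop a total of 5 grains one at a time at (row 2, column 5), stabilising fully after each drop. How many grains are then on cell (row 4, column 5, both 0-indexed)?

k=0  1 3 3 1 0 2
2 2 3 2 0 2
2 1 0 2 2 3
3 2 0 3 0 2
3 0 0 1 0 1
k=1  1 3 3 1 0 2
2 2 3 2 0 3
2 1 0 2 3 0
3 2 0 3 0 3
3 0 0 1 0 1
k=2  1 3 3 1 0 2
2 2 3 2 0 3
2 1 0 2 3 1
3 2 0 3 0 3
3 0 0 1 0 1
k=3  1 3 3 1 0 2
2 2 3 2 0 3
2 1 0 2 3 2
3 2 0 3 0 3
3 0 0 1 0 1
k=4  1 3 3 1 0 2
2 2 3 2 0 3
2 1 0 2 3 3
3 2 0 3 0 3
3 0 0 1 0 1
k=5  1 3 3 1 0 3
2 2 3 2 2 0
2 1 0 3 0 3
3 2 0 3 2 0
3 0 0 1 0 2

2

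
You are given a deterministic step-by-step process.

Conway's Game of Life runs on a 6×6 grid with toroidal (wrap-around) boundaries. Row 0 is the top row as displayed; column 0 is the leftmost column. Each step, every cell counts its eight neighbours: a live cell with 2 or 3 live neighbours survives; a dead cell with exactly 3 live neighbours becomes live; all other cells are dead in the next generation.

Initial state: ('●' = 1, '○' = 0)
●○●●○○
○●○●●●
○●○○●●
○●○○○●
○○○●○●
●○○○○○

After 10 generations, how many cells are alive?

2

[0] ●○●●○○
○●○●●●
○●○○●●
○●○○○●
○○○●○●
●○○○○○
[1] ●○●●○○
○●○○○○
○●○●○○
○○●○○●
○○○○●●
●●●●●●
[2] ○○○○○○
●●○●○○
●●○○○○
●○●●○●
○○○○○○
○○○○○○
[3] ○○○○○○
●●●○○○
○○○●●○
●○●○○●
○○○○○○
○○○○○○
[4] ○●○○○○
○●●●○○
○○○●●○
○○○●●●
○○○○○○
○○○○○○
[5] ○●○○○○
○●○●●○
○○○○○●
○○○●○●
○○○○●○
○○○○○○
[6] ○○●○○○
●○●○●○
●○●●○●
○○○○○●
○○○○●○
○○○○○○
[7] ○●○●○○
●○●○●○
●○●●○○
●○○●○●
○○○○○○
○○○○○○
[8] ○●●●○○
●○○○●●
●○●○○○
●●●●●●
○○○○○○
○○○○○○
[9] ●●●●●●
●○○○●●
○○●○○○
●○●●●●
●●●●●●
○○●○○○
[10] ○○●○○○
○○○○○○
○○●○○○
○○○○○○
○○○○○○
○○○○○○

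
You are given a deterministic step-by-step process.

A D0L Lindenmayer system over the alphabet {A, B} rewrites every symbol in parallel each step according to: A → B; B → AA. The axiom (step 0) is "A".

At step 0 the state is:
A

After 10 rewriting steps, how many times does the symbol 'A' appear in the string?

32

[0] A
[1] B
[2] AA
[3] BB
[4] AAAA
[5] BBBB
[6] AAAAAAAA
[7] BBBBBBBB
[8] AAAAAAAAAAAAAAAA
[9] BBBBBBBBBBBBBBBB
[10] AAAAAAAAAAAAAAAAAAAAAAAAAAAAAAAA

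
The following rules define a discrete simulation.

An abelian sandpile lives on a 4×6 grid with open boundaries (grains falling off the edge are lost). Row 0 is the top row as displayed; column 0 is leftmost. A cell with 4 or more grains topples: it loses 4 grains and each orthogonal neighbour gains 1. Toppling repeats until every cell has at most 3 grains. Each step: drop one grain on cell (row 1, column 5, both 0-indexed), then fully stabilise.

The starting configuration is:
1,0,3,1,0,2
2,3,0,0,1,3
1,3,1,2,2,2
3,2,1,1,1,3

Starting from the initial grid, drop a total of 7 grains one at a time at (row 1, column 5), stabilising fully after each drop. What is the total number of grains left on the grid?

37

t=0: 1,0,3,1,0,2
2,3,0,0,1,3
1,3,1,2,2,2
3,2,1,1,1,3
t=1: 1,0,3,1,0,3
2,3,0,0,2,0
1,3,1,2,2,3
3,2,1,1,1,3
t=2: 1,0,3,1,0,3
2,3,0,0,2,1
1,3,1,2,2,3
3,2,1,1,1,3
t=3: 1,0,3,1,0,3
2,3,0,0,2,2
1,3,1,2,2,3
3,2,1,1,1,3
t=4: 1,0,3,1,0,3
2,3,0,0,2,3
1,3,1,2,2,3
3,2,1,1,1,3
t=5: 1,0,3,1,1,0
2,3,0,0,3,2
1,3,1,2,3,1
3,2,1,1,2,0
t=6: 1,0,3,1,1,0
2,3,0,0,3,3
1,3,1,2,3,1
3,2,1,1,2,0
t=7: 1,0,3,1,2,1
2,3,0,1,1,1
1,3,1,3,0,3
3,2,1,1,3,0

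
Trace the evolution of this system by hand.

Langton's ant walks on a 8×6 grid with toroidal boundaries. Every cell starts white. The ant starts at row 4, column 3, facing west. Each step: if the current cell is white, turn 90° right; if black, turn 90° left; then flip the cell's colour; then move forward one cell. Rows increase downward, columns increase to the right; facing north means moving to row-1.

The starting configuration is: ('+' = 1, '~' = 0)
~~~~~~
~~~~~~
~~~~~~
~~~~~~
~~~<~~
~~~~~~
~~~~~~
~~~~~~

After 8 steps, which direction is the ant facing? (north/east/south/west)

east

step 0: ~~~~~~
~~~~~~
~~~~~~
~~~~~~
~~~<~~
~~~~~~
~~~~~~
~~~~~~
step 1: ~~~~~~
~~~~~~
~~~~~~
~~~^~~
~~~+~~
~~~~~~
~~~~~~
~~~~~~
step 2: ~~~~~~
~~~~~~
~~~~~~
~~~+>~
~~~+~~
~~~~~~
~~~~~~
~~~~~~
step 3: ~~~~~~
~~~~~~
~~~~~~
~~~++~
~~~+v~
~~~~~~
~~~~~~
~~~~~~
step 4: ~~~~~~
~~~~~~
~~~~~~
~~~++~
~~~<+~
~~~~~~
~~~~~~
~~~~~~
step 5: ~~~~~~
~~~~~~
~~~~~~
~~~++~
~~~~+~
~~~v~~
~~~~~~
~~~~~~
step 6: ~~~~~~
~~~~~~
~~~~~~
~~~++~
~~~~+~
~~<+~~
~~~~~~
~~~~~~
step 7: ~~~~~~
~~~~~~
~~~~~~
~~~++~
~~^~+~
~~++~~
~~~~~~
~~~~~~
step 8: ~~~~~~
~~~~~~
~~~~~~
~~~++~
~~+>+~
~~++~~
~~~~~~
~~~~~~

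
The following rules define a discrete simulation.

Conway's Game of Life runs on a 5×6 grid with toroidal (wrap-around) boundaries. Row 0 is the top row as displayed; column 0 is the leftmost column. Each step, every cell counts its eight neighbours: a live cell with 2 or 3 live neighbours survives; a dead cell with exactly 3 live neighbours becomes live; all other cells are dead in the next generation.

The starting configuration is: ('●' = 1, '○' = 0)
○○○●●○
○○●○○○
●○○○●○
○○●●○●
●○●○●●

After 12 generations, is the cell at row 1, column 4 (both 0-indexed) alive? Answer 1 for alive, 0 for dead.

0) ○○○●●○
○○●○○○
●○○○●○
○○●●○●
●○●○●●
1) ○●●○●○
○○○○●●
○●●○●●
○○●○○○
●●●○○○
2) ○○●○●○
○○○○○○
●●●○●●
○○○○○●
●○○○○○
3) ○○○○○○
●○●○●○
●●○○●●
○○○○●○
○○○○○●
4) ○○○○○●
●○○●●○
●●○○●○
○○○○●○
○○○○○○
5) ○○○○●●
●●○●●○
●●○○●○
○○○○○●
○○○○○○
6) ●○○●●●
○●●●○○
○●●●●○
●○○○○●
○○○○●●
7) ●●○○○○
○○○○○○
○○○○●●
●●●○○○
○○○●○○
8) ○○○○○○
●○○○○●
●●○○○●
●●●●●●
○○○○○○
9) ○○○○○○
○●○○○●
○○○●○○
○○●●●○
●●●●●●
10) ○○○●○○
○○○○○○
○○○●○○
●○○○○○
●●○○○●
11) ●○○○○○
○○○○○○
○○○○○○
●●○○○●
●●○○○●
12) ●●○○○●
○○○○○○
●○○○○○
○●○○○●
○○○○○○

0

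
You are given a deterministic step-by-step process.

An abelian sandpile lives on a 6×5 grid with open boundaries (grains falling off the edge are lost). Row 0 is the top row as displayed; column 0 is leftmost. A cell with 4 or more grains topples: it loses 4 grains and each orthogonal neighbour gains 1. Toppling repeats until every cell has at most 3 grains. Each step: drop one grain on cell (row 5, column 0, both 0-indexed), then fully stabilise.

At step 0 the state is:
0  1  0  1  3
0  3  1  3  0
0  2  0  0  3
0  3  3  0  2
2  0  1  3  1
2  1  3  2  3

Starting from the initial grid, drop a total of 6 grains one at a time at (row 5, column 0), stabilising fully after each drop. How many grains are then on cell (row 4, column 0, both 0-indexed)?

k=0  0  1  0  1  3
0  3  1  3  0
0  2  0  0  3
0  3  3  0  2
2  0  1  3  1
2  1  3  2  3
k=1  0  1  0  1  3
0  3  1  3  0
0  2  0  0  3
0  3  3  0  2
2  0  1  3  1
3  1  3  2  3
k=2  0  1  0  1  3
0  3  1  3  0
0  2  0  0  3
0  3  3  0  2
3  0  1  3  1
0  2  3  2  3
k=3  0  1  0  1  3
0  3  1  3  0
0  2  0  0  3
0  3  3  0  2
3  0  1  3  1
1  2  3  2  3
k=4  0  1  0  1  3
0  3  1  3  0
0  2  0  0  3
0  3  3  0  2
3  0  1  3  1
2  2  3  2  3
k=5  0  1  0  1  3
0  3  1  3  0
0  2  0  0  3
0  3  3  0  2
3  0  1  3  1
3  2  3  2  3
k=6  0  1  0  1  3
0  3  1  3  0
0  2  0  0  3
1  3  3  0  2
0  1  1  3  1
1  3  3  2  3

0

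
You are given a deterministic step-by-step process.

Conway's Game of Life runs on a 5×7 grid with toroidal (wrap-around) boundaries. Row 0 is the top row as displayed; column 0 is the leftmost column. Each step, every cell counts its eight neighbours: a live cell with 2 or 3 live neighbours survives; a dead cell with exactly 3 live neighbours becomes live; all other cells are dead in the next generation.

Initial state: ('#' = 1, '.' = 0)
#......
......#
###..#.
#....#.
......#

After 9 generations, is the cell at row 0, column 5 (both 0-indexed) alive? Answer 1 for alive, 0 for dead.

[0] #......
......#
###..#.
#....#.
......#
[1] #.....#
......#
##...#.
#....#.
#.....#
[2] .....#.
.#...#.
##...#.
.....#.
.#...#.
[3] ....###
##..##.
##..##.
##..##.
....###
[4] ...#...
.#.#...
..##...
.#.#...
...#...
[5] ...##..
...##..
.#.##..
...##..
...##..
[6] ..#..#.
.....#.
.....#.
.....#.
..#..#.
[7] ....###
....###
....###
....###
....###
[8] #..#...
#..#...
#..#...
#..#...
#..#...
[9] #####.#
#####.#
#####.#
#####.#
#####.#

0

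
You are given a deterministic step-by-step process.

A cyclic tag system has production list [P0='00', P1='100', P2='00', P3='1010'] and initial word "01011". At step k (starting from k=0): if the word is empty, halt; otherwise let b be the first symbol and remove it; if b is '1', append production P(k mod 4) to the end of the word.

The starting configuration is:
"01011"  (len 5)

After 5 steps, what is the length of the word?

t=0: "01011"  (len 5)
t=1: "1011"  (len 4)
t=2: "011100"  (len 6)
t=3: "11100"  (len 5)
t=4: "11001010"  (len 8)
t=5: "100101000"  (len 9)

9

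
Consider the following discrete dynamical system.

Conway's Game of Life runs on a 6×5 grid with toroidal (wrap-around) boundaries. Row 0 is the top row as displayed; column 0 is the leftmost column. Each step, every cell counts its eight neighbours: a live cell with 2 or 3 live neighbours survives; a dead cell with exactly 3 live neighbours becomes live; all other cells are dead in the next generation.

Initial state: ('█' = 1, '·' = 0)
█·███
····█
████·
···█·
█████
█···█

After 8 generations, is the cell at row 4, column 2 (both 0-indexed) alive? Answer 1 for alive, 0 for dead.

[0] █·███
····█
████·
···█·
█████
█···█
[1] ·█···
·····
████·
·····
·██··
·····
[2] ·····
█····
·██··
█··█·
·····
·██··
[3] ·█···
·█···
███·█
·██··
·██··
·····
[4] ·····
·····
···█·
·····
·██··
·██··
[5] ·····
·····
·····
··█··
·██··
·██··
[6] ·····
·····
·····
·██··
···█·
·██··
[7] ·····
·····
·····
··█··
···█·
··█··
[8] ·····
·····
·····
·····
··██·
·····

1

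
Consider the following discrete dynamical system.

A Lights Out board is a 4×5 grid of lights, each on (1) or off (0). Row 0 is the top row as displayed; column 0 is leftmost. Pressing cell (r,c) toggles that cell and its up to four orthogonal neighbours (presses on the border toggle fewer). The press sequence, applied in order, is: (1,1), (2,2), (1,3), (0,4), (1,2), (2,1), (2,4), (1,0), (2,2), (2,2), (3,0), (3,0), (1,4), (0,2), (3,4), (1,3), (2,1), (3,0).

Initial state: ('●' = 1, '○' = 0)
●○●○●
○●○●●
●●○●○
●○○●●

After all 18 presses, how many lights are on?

step 0: ●○●○●
○●○●●
●●○●○
●○○●●
step 1: ●●●○●
●○●●●
●○○●○
●○○●●
step 2: ●●●○●
●○○●●
●●●○○
●○●●●
step 3: ●●●●●
●○●○○
●●●●○
●○●●●
step 4: ●●●○○
●○●○●
●●●●○
●○●●●
step 5: ●●○○○
●●○●●
●●○●○
●○●●●
step 6: ●●○○○
●○○●●
○○●●○
●●●●●
step 7: ●●○○○
●○○●○
○○●○●
●●●●○
step 8: ○●○○○
○●○●○
●○●○●
●●●●○
step 9: ○●○○○
○●●●○
●●○●●
●●○●○
step 10: ○●○○○
○●○●○
●○●○●
●●●●○
step 11: ○●○○○
○●○●○
○○●○●
○○●●○
step 12: ○●○○○
○●○●○
●○●○●
●●●●○
step 13: ○●○○●
○●○○●
●○●○○
●●●●○
step 14: ○○●●●
○●●○●
●○●○○
●●●●○
step 15: ○○●●●
○●●○●
●○●○●
●●●○●
step 16: ○○●○●
○●○●○
●○●●●
●●●○●
step 17: ○○●○●
○○○●○
○●○●●
●○●○●
step 18: ○○●○●
○○○●○
●●○●●
○●●○●

10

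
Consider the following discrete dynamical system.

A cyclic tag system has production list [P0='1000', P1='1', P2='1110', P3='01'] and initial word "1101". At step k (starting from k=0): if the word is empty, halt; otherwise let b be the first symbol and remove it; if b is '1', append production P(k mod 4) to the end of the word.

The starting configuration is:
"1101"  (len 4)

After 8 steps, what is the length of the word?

[0] "1101"  (len 4)
[1] "1011000"  (len 7)
[2] "0110001"  (len 7)
[3] "110001"  (len 6)
[4] "1000101"  (len 7)
[5] "0001011000"  (len 10)
[6] "001011000"  (len 9)
[7] "01011000"  (len 8)
[8] "1011000"  (len 7)

7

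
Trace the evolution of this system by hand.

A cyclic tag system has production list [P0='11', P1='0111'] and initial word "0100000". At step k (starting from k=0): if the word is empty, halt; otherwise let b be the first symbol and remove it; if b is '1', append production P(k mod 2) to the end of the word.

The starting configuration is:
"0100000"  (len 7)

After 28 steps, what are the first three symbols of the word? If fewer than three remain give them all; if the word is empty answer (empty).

0) "0100000"  (len 7)
1) "100000"  (len 6)
2) "000000111"  (len 9)
3) "00000111"  (len 8)
4) "0000111"  (len 7)
5) "000111"  (len 6)
6) "00111"  (len 5)
7) "0111"  (len 4)
8) "111"  (len 3)
9) "1111"  (len 4)
10) "1110111"  (len 7)
11) "11011111"  (len 8)
12) "10111110111"  (len 11)
13) "011111011111"  (len 12)
14) "11111011111"  (len 11)
15) "111101111111"  (len 12)
16) "111011111110111"  (len 15)
17) "1101111111011111"  (len 16)
18) "1011111110111110111"  (len 19)
19) "01111111011111011111"  (len 20)
20) "1111111011111011111"  (len 19)
21) "11111101111101111111"  (len 20)
22) "11111011111011111110111"  (len 23)
23) "111101111101111111011111"  (len 24)
24) "111011111011111110111110111"  (len 27)
25) "1101111101111111011111011111"  (len 28)
26) "1011111011111110111110111110111"  (len 31)
27) "01111101111111011111011111011111"  (len 32)
28) "1111101111111011111011111011111"  (len 31)

111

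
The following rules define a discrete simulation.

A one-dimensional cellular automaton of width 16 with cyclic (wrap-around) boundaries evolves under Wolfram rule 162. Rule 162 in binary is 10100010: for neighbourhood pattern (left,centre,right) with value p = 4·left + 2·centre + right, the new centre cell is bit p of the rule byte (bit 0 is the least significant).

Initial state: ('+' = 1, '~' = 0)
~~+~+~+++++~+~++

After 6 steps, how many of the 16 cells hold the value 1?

7

step 0: ~~+~+~+++++~+~++
step 1: ~+~+~+~+++~+~+~~
step 2: +~+~+~+~+~+~+~~~
step 3: ~+~+~+~+~+~+~~~+
step 4: +~+~+~+~+~+~~~+~
step 5: ~+~+~+~+~+~~~+~+
step 6: +~+~+~+~+~~~+~+~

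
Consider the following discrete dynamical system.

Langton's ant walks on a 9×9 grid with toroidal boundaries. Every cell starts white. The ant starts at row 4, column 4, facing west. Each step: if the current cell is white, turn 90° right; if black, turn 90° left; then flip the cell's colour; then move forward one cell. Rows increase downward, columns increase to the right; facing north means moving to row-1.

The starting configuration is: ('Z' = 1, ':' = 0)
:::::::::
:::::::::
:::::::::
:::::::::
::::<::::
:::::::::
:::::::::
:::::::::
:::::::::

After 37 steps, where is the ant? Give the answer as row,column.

t=0: :::::::::
:::::::::
:::::::::
:::::::::
::::<::::
:::::::::
:::::::::
:::::::::
:::::::::
t=1: :::::::::
:::::::::
:::::::::
::::^::::
::::Z::::
:::::::::
:::::::::
:::::::::
:::::::::
t=2: :::::::::
:::::::::
:::::::::
::::Z>:::
::::Z::::
:::::::::
:::::::::
:::::::::
:::::::::
t=3: :::::::::
:::::::::
:::::::::
::::ZZ:::
::::Zv:::
:::::::::
:::::::::
:::::::::
:::::::::
t=4: :::::::::
:::::::::
:::::::::
::::ZZ:::
::::<Z:::
:::::::::
:::::::::
:::::::::
:::::::::
t=5: :::::::::
:::::::::
:::::::::
::::ZZ:::
:::::Z:::
::::v::::
:::::::::
:::::::::
:::::::::
t=6: :::::::::
:::::::::
:::::::::
::::ZZ:::
:::::Z:::
:::<Z::::
:::::::::
:::::::::
:::::::::
t=7: :::::::::
:::::::::
:::::::::
::::ZZ:::
:::^:Z:::
:::ZZ::::
:::::::::
:::::::::
:::::::::
t=8: :::::::::
:::::::::
:::::::::
::::ZZ:::
:::Z>Z:::
:::ZZ::::
:::::::::
:::::::::
:::::::::
t=9: :::::::::
:::::::::
:::::::::
::::ZZ:::
:::ZZZ:::
:::Zv::::
:::::::::
:::::::::
:::::::::
t=10: :::::::::
:::::::::
:::::::::
::::ZZ:::
:::ZZZ:::
:::Z:>:::
:::::::::
:::::::::
:::::::::
t=11: :::::::::
:::::::::
:::::::::
::::ZZ:::
:::ZZZ:::
:::Z:Z:::
:::::v:::
:::::::::
:::::::::
t=12: :::::::::
:::::::::
:::::::::
::::ZZ:::
:::ZZZ:::
:::Z:Z:::
::::<Z:::
:::::::::
:::::::::
t=13: :::::::::
:::::::::
:::::::::
::::ZZ:::
:::ZZZ:::
:::Z^Z:::
::::ZZ:::
:::::::::
:::::::::
t=14: :::::::::
:::::::::
:::::::::
::::ZZ:::
:::ZZZ:::
:::ZZ>:::
::::ZZ:::
:::::::::
:::::::::
t=15: :::::::::
:::::::::
:::::::::
::::ZZ:::
:::ZZ^:::
:::ZZ::::
::::ZZ:::
:::::::::
:::::::::
t=16: :::::::::
:::::::::
:::::::::
::::ZZ:::
:::Z<::::
:::ZZ::::
::::ZZ:::
:::::::::
:::::::::
t=17: :::::::::
:::::::::
:::::::::
::::ZZ:::
:::Z:::::
:::Zv::::
::::ZZ:::
:::::::::
:::::::::
t=18: :::::::::
:::::::::
:::::::::
::::ZZ:::
:::Z:::::
:::Z:>:::
::::ZZ:::
:::::::::
:::::::::
t=19: :::::::::
:::::::::
:::::::::
::::ZZ:::
:::Z:::::
:::Z:Z:::
::::Zv:::
:::::::::
:::::::::
t=20: :::::::::
:::::::::
:::::::::
::::ZZ:::
:::Z:::::
:::Z:Z:::
::::Z:>::
:::::::::
:::::::::
t=21: :::::::::
:::::::::
:::::::::
::::ZZ:::
:::Z:::::
:::Z:Z:::
::::Z:Z::
::::::v::
:::::::::
t=22: :::::::::
:::::::::
:::::::::
::::ZZ:::
:::Z:::::
:::Z:Z:::
::::Z:Z::
:::::<Z::
:::::::::
t=23: :::::::::
:::::::::
:::::::::
::::ZZ:::
:::Z:::::
:::Z:Z:::
::::Z^Z::
:::::ZZ::
:::::::::
t=24: :::::::::
:::::::::
:::::::::
::::ZZ:::
:::Z:::::
:::Z:Z:::
::::ZZ>::
:::::ZZ::
:::::::::
t=25: :::::::::
:::::::::
:::::::::
::::ZZ:::
:::Z:::::
:::Z:Z^::
::::ZZ:::
:::::ZZ::
:::::::::
t=26: :::::::::
:::::::::
:::::::::
::::ZZ:::
:::Z:::::
:::Z:ZZ>:
::::ZZ:::
:::::ZZ::
:::::::::
t=27: :::::::::
:::::::::
:::::::::
::::ZZ:::
:::Z:::::
:::Z:ZZZ:
::::ZZ:v:
:::::ZZ::
:::::::::
t=28: :::::::::
:::::::::
:::::::::
::::ZZ:::
:::Z:::::
:::Z:ZZZ:
::::ZZ<Z:
:::::ZZ::
:::::::::
t=29: :::::::::
:::::::::
:::::::::
::::ZZ:::
:::Z:::::
:::Z:Z^Z:
::::ZZZZ:
:::::ZZ::
:::::::::
t=30: :::::::::
:::::::::
:::::::::
::::ZZ:::
:::Z:::::
:::Z:<:Z:
::::ZZZZ:
:::::ZZ::
:::::::::
t=31: :::::::::
:::::::::
:::::::::
::::ZZ:::
:::Z:::::
:::Z:::Z:
::::ZvZZ:
:::::ZZ::
:::::::::
t=32: :::::::::
:::::::::
:::::::::
::::ZZ:::
:::Z:::::
:::Z:::Z:
::::Z:>Z:
:::::ZZ::
:::::::::
t=33: :::::::::
:::::::::
:::::::::
::::ZZ:::
:::Z:::::
:::Z::^Z:
::::Z::Z:
:::::ZZ::
:::::::::
t=34: :::::::::
:::::::::
:::::::::
::::ZZ:::
:::Z:::::
:::Z::Z>:
::::Z::Z:
:::::ZZ::
:::::::::
t=35: :::::::::
:::::::::
:::::::::
::::ZZ:::
:::Z:::^:
:::Z::Z::
::::Z::Z:
:::::ZZ::
:::::::::
t=36: :::::::::
:::::::::
:::::::::
::::ZZ:::
:::Z:::Z>
:::Z::Z::
::::Z::Z:
:::::ZZ::
:::::::::
t=37: :::::::::
:::::::::
:::::::::
::::ZZ:::
:::Z:::ZZ
:::Z::Z:v
::::Z::Z:
:::::ZZ::
:::::::::

5,8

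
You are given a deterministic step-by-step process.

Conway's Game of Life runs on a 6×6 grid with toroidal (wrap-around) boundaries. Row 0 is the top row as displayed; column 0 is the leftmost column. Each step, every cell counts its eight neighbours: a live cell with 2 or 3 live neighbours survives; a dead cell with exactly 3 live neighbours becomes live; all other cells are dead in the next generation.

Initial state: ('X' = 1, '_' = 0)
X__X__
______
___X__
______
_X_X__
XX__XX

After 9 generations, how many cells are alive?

0) X__X__
______
___X__
______
_X_X__
XX__XX
1) XX__X_
______
______
__X___
_XX_XX
_X_XXX
2) XXXXX_
______
______
_XXX__
_X___X
______
3) _XXX__
_XXX__
__X___
XXX___
XX____
___XXX
4) XX____
______
X_____
X_X___
___XX_
___XXX
5) X___XX
XX____
_X____
_X_X_X
__X___
X_XX_X
6) __XXX_
_X____
_X____
XX____
_____X
X_XX__
7) ____X_
_X_X__
_XX___
XX____
__X__X
_XX__X
8) XX_XX_
_X_X__
______
X_____
__X__X
XXXXXX
9) ______
XX_XX_
______
______
__X___
______

5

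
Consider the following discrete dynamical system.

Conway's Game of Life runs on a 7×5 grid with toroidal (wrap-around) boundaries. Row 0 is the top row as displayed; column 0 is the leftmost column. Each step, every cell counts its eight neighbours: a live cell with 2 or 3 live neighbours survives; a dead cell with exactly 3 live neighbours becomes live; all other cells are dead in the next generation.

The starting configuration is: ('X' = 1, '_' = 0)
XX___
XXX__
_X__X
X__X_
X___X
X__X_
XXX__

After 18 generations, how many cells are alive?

30

t=0: XX___
XXX__
_X__X
X__X_
X___X
X__X_
XXX__
t=1: ____X
__X_X
___XX
_X_X_
XX_X_
__XX_
__X__
t=2: _____
X___X
X___X
_X_X_
XX_X_
___XX
__X__
t=3: _____
X___X
_X_X_
_X_X_
XX_X_
XX_XX
___X_
t=4: ____X
X___X
_X_X_
_X_X_
___X_
_X_X_
X_XX_
t=5: _X___
X__XX
_X_X_
___XX
___XX
_X_X_
XXXX_
t=6: _____
XX_XX
_____
X____
X____
_X___
X__XX
t=7: _XX__
X___X
_X___
_____
XX___
_X___
X___X
t=8: _X_X_
X_X__
X____
XX___
XX___
_X__X
X_X__
t=9: X__XX
X_X_X
X___X
____X
__X_X
__X_X
X_XXX
t=10: _____
_____
_X___
____X
X___X
__X__
__X__
t=11: _____
_____
_____
____X
X__XX
_X_X_
_____
t=12: _____
_____
_____
X__XX
X_XX_
X_XX_
_____
t=13: _____
_____
____X
XXXX_
X____
__XX_
_____
t=14: _____
_____
XXXXX
XXXX_
X____
_____
_____
t=15: _____
XXXXX
_____
_____
X_X_X
_____
_____
t=16: XXXXX
XXXXX
XXXXX
_____
_____
_____
_____
t=17: _____
_____
_____
XXXXX
_____
_____
XXXXX
t=18: XXXXX
_____
XXXXX
XXXXX
XXXXX
XXXXX
XXXXX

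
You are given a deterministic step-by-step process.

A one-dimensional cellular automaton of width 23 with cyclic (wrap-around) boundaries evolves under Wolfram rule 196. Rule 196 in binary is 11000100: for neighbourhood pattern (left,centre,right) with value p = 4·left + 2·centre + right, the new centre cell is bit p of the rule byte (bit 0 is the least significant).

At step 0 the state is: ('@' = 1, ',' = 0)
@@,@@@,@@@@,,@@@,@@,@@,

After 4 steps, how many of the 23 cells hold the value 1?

6

[0] @@,@@@,@@@@,,@@@,@@,@@,
[1] ,@,,@@,,@@@,,,@@,,@,,@,
[2] ,@,,,@,,,@@,,,,@,,@,,@,
[3] ,@,,,@,,,,@,,,,@,,@,,@,
[4] ,@,,,@,,,,@,,,,@,,@,,@,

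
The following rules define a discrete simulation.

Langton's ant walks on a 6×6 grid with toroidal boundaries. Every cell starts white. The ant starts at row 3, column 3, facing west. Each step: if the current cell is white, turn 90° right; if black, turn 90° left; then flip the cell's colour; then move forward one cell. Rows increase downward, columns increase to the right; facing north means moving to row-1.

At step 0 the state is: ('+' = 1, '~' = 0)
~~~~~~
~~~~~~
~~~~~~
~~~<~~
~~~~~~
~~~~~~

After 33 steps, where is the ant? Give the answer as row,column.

gen 0: ~~~~~~
~~~~~~
~~~~~~
~~~<~~
~~~~~~
~~~~~~
gen 1: ~~~~~~
~~~~~~
~~~^~~
~~~+~~
~~~~~~
~~~~~~
gen 2: ~~~~~~
~~~~~~
~~~+>~
~~~+~~
~~~~~~
~~~~~~
gen 3: ~~~~~~
~~~~~~
~~~++~
~~~+v~
~~~~~~
~~~~~~
gen 4: ~~~~~~
~~~~~~
~~~++~
~~~<+~
~~~~~~
~~~~~~
gen 5: ~~~~~~
~~~~~~
~~~++~
~~~~+~
~~~v~~
~~~~~~
gen 6: ~~~~~~
~~~~~~
~~~++~
~~~~+~
~~<+~~
~~~~~~
gen 7: ~~~~~~
~~~~~~
~~~++~
~~^~+~
~~++~~
~~~~~~
gen 8: ~~~~~~
~~~~~~
~~~++~
~~+>+~
~~++~~
~~~~~~
gen 9: ~~~~~~
~~~~~~
~~~++~
~~+++~
~~+v~~
~~~~~~
gen 10: ~~~~~~
~~~~~~
~~~++~
~~+++~
~~+~>~
~~~~~~
gen 11: ~~~~~~
~~~~~~
~~~++~
~~+++~
~~+~+~
~~~~v~
gen 12: ~~~~~~
~~~~~~
~~~++~
~~+++~
~~+~+~
~~~<+~
gen 13: ~~~~~~
~~~~~~
~~~++~
~~+++~
~~+^+~
~~~++~
gen 14: ~~~~~~
~~~~~~
~~~++~
~~+++~
~~++>~
~~~++~
gen 15: ~~~~~~
~~~~~~
~~~++~
~~++^~
~~++~~
~~~++~
gen 16: ~~~~~~
~~~~~~
~~~++~
~~+<~~
~~++~~
~~~++~
gen 17: ~~~~~~
~~~~~~
~~~++~
~~+~~~
~~+v~~
~~~++~
gen 18: ~~~~~~
~~~~~~
~~~++~
~~+~~~
~~+~>~
~~~++~
gen 19: ~~~~~~
~~~~~~
~~~++~
~~+~~~
~~+~+~
~~~+v~
gen 20: ~~~~~~
~~~~~~
~~~++~
~~+~~~
~~+~+~
~~~+~>
gen 21: ~~~~~v
~~~~~~
~~~++~
~~+~~~
~~+~+~
~~~+~+
gen 22: ~~~~<+
~~~~~~
~~~++~
~~+~~~
~~+~+~
~~~+~+
gen 23: ~~~~++
~~~~~~
~~~++~
~~+~~~
~~+~+~
~~~+^+
gen 24: ~~~~++
~~~~~~
~~~++~
~~+~~~
~~+~+~
~~~++>
gen 25: ~~~~++
~~~~~~
~~~++~
~~+~~~
~~+~+^
~~~++~
gen 26: ~~~~++
~~~~~~
~~~++~
~~+~~~
>~+~++
~~~++~
gen 27: ~~~~++
~~~~~~
~~~++~
~~+~~~
+~+~++
v~~++~
gen 28: ~~~~++
~~~~~~
~~~++~
~~+~~~
+~+~++
+~~++<
gen 29: ~~~~++
~~~~~~
~~~++~
~~+~~~
+~+~+^
+~~+++
gen 30: ~~~~++
~~~~~~
~~~++~
~~+~~~
+~+~<~
+~~+++
gen 31: ~~~~++
~~~~~~
~~~++~
~~+~~~
+~+~~~
+~~+v+
gen 32: ~~~~++
~~~~~~
~~~++~
~~+~~~
+~+~~~
+~~+~>
gen 33: ~~~~++
~~~~~~
~~~++~
~~+~~~
+~+~~^
+~~+~~

4,5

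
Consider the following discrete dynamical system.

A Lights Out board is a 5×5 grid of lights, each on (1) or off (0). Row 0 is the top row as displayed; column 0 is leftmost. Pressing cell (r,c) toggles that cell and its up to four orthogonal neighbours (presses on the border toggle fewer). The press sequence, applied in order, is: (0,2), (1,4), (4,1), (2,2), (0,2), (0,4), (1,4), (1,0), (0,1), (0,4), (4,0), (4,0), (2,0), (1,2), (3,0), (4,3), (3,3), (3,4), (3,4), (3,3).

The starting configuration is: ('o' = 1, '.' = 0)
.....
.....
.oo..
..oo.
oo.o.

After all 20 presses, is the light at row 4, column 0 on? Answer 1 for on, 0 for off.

1

k=0  .....
.....
.oo..
..oo.
oo.o.
k=1  .ooo.
..o..
.oo..
..oo.
oo.o.
k=2  .oooo
..ooo
.oo.o
..oo.
oo.o.
k=3  .oooo
..ooo
.oo.o
.ooo.
..oo.
k=4  .oooo
...oo
...oo
.o.o.
..oo.
k=5  ....o
..ooo
...oo
.o.o.
..oo.
k=6  ...o.
..oo.
...oo
.o.o.
..oo.
k=7  ...oo
..o.o
...o.
.o.o.
..oo.
k=8  o..oo
ooo.o
o..o.
.o.o.
..oo.
k=9  .oooo
o.o.o
o..o.
.o.o.
..oo.
k=10  .oo..
o.o..
o..o.
.o.o.
..oo.
k=11  .oo..
o.o..
o..o.
oo.o.
oooo.
k=12  .oo..
o.o..
o..o.
.o.o.
..oo.
k=13  .oo..
..o..
.o.o.
oo.o.
..oo.
k=14  .o...
.o.o.
.ooo.
oo.o.
..oo.
k=15  .o...
.o.o.
oooo.
...o.
o.oo.
k=16  .o...
.o.o.
oooo.
.....
o...o
k=17  .o...
.o.o.
ooo..
..ooo
o..oo
k=18  .o...
.o.o.
ooo.o
..o..
o..o.
k=19  .o...
.o.o.
ooo..
..ooo
o..oo
k=20  .o...
.o.o.
oooo.
.....
o...o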